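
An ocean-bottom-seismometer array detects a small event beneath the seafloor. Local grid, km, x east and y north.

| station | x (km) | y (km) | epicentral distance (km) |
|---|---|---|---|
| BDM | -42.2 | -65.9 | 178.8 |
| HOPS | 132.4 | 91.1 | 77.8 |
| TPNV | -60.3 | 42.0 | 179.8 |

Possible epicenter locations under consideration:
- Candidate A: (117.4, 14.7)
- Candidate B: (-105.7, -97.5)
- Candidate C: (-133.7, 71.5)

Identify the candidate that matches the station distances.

For each candidate, compare |candidate − station| to the reported distance:
Candidate A: residuals BDM 0.0, HOPS 0.1, TPNV 0.0 → max 0.1 km
Candidate B: residuals BDM 107.9, HOPS 225.9, TPNV 33.1 → max 225.9 km
Candidate C: residuals BDM 13.7, HOPS 189.0, TPNV 100.7 → max 189.0 km
Only Candidate A has all residuals ≈ 0.

Candidate A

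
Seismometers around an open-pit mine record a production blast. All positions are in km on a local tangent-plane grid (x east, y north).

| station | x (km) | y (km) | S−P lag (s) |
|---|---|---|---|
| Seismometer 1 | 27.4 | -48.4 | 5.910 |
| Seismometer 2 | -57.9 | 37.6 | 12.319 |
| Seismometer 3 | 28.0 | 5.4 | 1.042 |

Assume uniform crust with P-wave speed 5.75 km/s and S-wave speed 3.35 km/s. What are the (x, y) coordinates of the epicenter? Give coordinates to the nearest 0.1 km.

Distance from S−P lag: d = Δt · v_P v_S / (v_P − v_S) = Δt · (5.75·3.35)/(5.75−3.35) ≈ 8.0260·Δt.
So d_Seismometer 1 = 47.43, d_Seismometer 2 = 98.87, d_Seismometer 3 = 8.36 km.
Circle about each station: (x − 27.4)² + (y + 48.4)² = 47.43²; (x + 57.9)² + (y − 37.6)² = 98.87²; (x − 28.0)² + (y − 5.4)² = 8.36².
Subtracting the Seismometer 1 equation from the Seismometer 2 and Seismometer 3 equations removes the quadratic terms:
-170.6 x + 172.0 y = -5852.82
1.2 x + 107.6 y = -100.44
Solving the 2×2 system: x ≈ 33.0, y ≈ -1.3 km.
Check against Seismometer 1 (with the unrounded x, y): √((x − 27.4)²+(y + 48.4)²) = 47.43 ≈ 47.43 km. ✓

x ≈ 33.0 km, y ≈ -1.3 km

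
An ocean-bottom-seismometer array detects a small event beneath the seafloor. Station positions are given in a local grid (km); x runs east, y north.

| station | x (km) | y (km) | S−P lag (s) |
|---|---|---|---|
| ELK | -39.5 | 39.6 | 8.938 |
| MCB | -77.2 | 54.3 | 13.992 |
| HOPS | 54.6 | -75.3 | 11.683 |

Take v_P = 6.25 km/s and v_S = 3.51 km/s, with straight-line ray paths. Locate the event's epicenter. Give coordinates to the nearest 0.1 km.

Distance from S−P lag: d = Δt · v_P v_S / (v_P − v_S) = Δt · (6.25·3.51)/(6.25−3.51) ≈ 8.0064·Δt.
So d_ELK = 71.56, d_MCB = 112.03, d_HOPS = 93.54 km.
Circle about each station: (x + 39.5)² + (y − 39.6)² = 71.56²; (x + 77.2)² + (y − 54.3)² = 112.03²; (x − 54.6)² + (y + 75.3)² = 93.54².
Subtracting the ELK equation from the MCB and HOPS equations removes the quadratic terms:
-75.4 x + 29.4 y = -1649.97
188.2 x − 229.8 y = 1893.94
Solving the 2×2 system: x ≈ 27.4, y ≈ 14.2 km.
Check against ELK (with the unrounded x, y): √((x + 39.5)²+(y − 39.6)²) = 71.58 ≈ 71.56 km. ✓

(27.4, 14.2)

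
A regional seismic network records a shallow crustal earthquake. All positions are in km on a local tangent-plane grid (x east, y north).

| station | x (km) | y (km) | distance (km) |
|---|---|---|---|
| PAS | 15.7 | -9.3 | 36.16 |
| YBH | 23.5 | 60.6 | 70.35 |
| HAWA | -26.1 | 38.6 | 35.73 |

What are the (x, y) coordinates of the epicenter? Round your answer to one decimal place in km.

-18.0 km east, 3.8 km north

Circle about each station: (x − 15.7)² + (y + 9.3)² = 36.16²; (x − 23.5)² + (y − 60.6)² = 70.35²; (x + 26.1)² + (y − 38.6)² = 35.73².
Subtracting the PAS equation from the YBH and HAWA equations removes the quadratic terms:
15.6 x + 139.8 y = 250.05
-83.6 x + 95.8 y = 1869.10
Solving the 2×2 system: x ≈ -18.0, y ≈ 3.8 km.
Check against PAS (with the unrounded x, y): √((x − 15.7)²+(y + 9.3)²) = 36.16 ≈ 36.16 km. ✓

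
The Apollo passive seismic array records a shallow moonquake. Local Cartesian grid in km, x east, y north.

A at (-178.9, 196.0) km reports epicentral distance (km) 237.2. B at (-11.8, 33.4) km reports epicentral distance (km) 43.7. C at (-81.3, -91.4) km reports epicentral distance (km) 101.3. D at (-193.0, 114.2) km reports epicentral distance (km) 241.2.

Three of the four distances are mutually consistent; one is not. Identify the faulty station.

Solve using three stations at a time. Using A, B, C (subtract circle equations pairwise → linear system) gives (x, y) ≈ (-42.3, 2.1).
Distances from that point to each station vs reported:
  A: calculated 237.2 vs reported 237.2 → residual 0.0 km
  B: calculated 43.7 vs reported 43.7 → residual 0.0 km
  C: calculated 101.3 vs reported 101.3 → residual 0.0 km
  D: calculated 187.8 vs reported 241.2 → residual 53.4 km
A, B, C are mutually consistent (residuals ≈ 0); D is off by 53.4 km.

D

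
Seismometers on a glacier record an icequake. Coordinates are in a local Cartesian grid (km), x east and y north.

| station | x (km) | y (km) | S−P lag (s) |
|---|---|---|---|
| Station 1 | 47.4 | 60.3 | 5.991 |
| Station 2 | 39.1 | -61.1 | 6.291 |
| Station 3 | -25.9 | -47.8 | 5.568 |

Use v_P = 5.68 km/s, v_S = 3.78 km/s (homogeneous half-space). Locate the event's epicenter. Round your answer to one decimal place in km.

10.1 km east, 3.8 km north

Distance from S−P lag: d = Δt · v_P v_S / (v_P − v_S) = Δt · (5.68·3.78)/(5.68−3.78) ≈ 11.3002·Δt.
So d_Station 1 = 67.70, d_Station 2 = 71.09, d_Station 3 = 62.92 km.
Circle about each station: (x − 47.4)² + (y − 60.3)² = 67.70²; (x − 39.1)² + (y + 61.1)² = 71.09²; (x + 25.9)² + (y + 47.8)² = 62.92².
Subtracting the Station 1 equation from the Station 2 and Station 3 equations removes the quadratic terms:
-16.6 x − 242.8 y = -1091.33
-146.6 x − 216.2 y = -2302.84
Solving the 2×2 system: x ≈ 10.1, y ≈ 3.8 km.
Check against Station 1 (with the unrounded x, y): √((x − 47.4)²+(y − 60.3)²) = 67.70 ≈ 67.70 km. ✓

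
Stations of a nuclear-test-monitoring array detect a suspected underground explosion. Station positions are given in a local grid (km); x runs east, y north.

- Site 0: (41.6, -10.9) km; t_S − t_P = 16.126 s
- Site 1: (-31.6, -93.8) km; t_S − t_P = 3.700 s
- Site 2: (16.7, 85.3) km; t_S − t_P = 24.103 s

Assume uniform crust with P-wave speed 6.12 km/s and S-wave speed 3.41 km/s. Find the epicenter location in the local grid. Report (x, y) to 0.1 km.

Distance from S−P lag: d = Δt · v_P v_S / (v_P − v_S) = Δt · (6.12·3.41)/(6.12−3.41) ≈ 7.7008·Δt.
So d_Site 0 = 124.18, d_Site 1 = 28.49, d_Site 2 = 185.61 km.
Circle about each station: (x − 41.6)² + (y + 10.9)² = 124.18²; (x + 31.6)² + (y + 93.8)² = 28.49²; (x − 16.7)² + (y − 85.3)² = 185.61².
Subtracting the Site 0 equation from the Site 1 and Site 2 equations removes the quadratic terms:
-146.4 x − 165.8 y = 22556.62
-49.8 x + 192.4 y = -13324.79
Solving the 2×2 system: x ≈ -58.5, y ≈ -84.4 km.

x ≈ -58.5 km, y ≈ -84.4 km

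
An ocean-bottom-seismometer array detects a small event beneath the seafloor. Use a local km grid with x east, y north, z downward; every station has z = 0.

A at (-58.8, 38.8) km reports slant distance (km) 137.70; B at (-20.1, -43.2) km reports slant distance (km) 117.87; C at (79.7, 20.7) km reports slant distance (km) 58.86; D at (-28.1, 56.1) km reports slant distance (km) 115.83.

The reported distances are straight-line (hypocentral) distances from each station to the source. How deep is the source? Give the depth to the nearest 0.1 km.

depth ≈ 56.7 km

Each station gives a sphere (x−x_i)² + (y−y_i)² + z² = d_i² (stations at z=0).
Subtracting the A sphere from B and C: z² cancels, leaving linear equations in x and y:
77.4 x − 164.0 y = 2375.32
277.0 x − 36.2 y = 17314.49
Solving: x ≈ 64.599, y ≈ 16.004 km (keep extra digits for the depth step; rounded: 64.6, 16.0).
Then from the A sphere: z² = 137.70² − (x + 58.8)² − (y − 38.8)² with x = 64.599, y = 16.004, so z ≈ 56.695 ≈ 56.7 km.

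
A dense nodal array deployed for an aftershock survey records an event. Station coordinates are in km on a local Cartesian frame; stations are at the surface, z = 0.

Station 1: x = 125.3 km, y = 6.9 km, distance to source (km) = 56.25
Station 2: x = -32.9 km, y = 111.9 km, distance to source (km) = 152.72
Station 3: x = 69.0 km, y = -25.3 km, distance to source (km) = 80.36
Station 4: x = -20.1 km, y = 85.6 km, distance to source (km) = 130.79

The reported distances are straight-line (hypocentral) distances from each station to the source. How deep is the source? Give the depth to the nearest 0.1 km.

Each station gives a sphere (x−x_i)² + (y−y_i)² + z² = d_i² (stations at z=0).
Subtracting the Station 1 sphere from Station 2 and Station 3: z² cancels, leaving linear equations in x and y:
-316.4 x + 210.0 y = -22303.02
-112.6 x − 64.4 y = -13640.28
Solving: x ≈ 97.696, y ≈ 40.990 km (keep extra digits for the depth step; rounded: 97.7, 41.0).
Then from the Station 1 sphere: z² = 56.25² − (x − 125.3)² − (y − 6.9)² with x = 97.696, y = 40.990, so z ≈ 35.213 ≈ 35.2 km.

depth ≈ 35.2 km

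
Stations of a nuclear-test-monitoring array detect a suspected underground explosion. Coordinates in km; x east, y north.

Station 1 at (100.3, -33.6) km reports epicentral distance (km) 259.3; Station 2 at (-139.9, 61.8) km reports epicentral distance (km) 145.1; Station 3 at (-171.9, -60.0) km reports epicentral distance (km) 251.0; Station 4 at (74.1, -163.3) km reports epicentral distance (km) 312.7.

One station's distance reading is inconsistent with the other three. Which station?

Solve using three stations at a time. Using Station 2, Station 3, Station 4 (subtract circle equations pairwise → linear system) gives (x, y) ≈ (-15.5, 136.2).
Distances from that point to each station vs reported:
  Station 1: calculated 205.5 vs reported 259.3 → residual 53.8 km
  Station 2: calculated 144.9 vs reported 145.1 → residual 0.2 km
  Station 3: calculated 250.9 vs reported 251.0 → residual 0.1 km
  Station 4: calculated 312.6 vs reported 312.7 → residual 0.1 km
Station 2, Station 3, Station 4 are mutually consistent (residuals ≈ 0); Station 1 is off by 53.8 km.

Station 1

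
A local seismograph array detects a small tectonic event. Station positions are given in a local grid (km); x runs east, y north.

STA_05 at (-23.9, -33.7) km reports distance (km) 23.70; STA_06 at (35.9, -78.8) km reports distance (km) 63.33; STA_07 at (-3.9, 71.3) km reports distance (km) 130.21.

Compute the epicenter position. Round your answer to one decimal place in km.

Circle about each station: (x + 23.9)² + (y + 33.7)² = 23.70²; (x − 35.9)² + (y + 78.8)² = 63.33²; (x + 3.9)² + (y − 71.3)² = 130.21².
Subtracting the STA_05 equation from the STA_06 and STA_07 equations removes the quadratic terms:
119.6 x − 90.2 y = 2342.35
40.0 x + 210.0 y = -13000.95
Solving the 2×2 system: x ≈ -23.7, y ≈ -57.4 km.

-23.7 km east, -57.4 km north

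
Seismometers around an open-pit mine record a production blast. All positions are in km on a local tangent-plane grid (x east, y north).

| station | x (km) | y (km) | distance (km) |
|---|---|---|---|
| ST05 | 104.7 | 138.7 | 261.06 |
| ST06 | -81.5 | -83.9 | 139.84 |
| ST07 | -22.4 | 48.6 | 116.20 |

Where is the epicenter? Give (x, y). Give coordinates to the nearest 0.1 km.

(-138.5, 43.8)

Circle about each station: (x − 104.7)² + (y − 138.7)² = 261.06²; (x + 81.5)² + (y + 83.9)² = 139.84²; (x + 22.4)² + (y − 48.6)² = 116.20².
Subtracting pairs of circle equations eliminates x²+y² and gives linear equations (the radical axes):
-372.4 x − 445.2 y = 32078.78
-254.2 x − 180.2 y = 27313.82
Solving the 2×2 system: x ≈ -138.5, y ≈ 43.8 km.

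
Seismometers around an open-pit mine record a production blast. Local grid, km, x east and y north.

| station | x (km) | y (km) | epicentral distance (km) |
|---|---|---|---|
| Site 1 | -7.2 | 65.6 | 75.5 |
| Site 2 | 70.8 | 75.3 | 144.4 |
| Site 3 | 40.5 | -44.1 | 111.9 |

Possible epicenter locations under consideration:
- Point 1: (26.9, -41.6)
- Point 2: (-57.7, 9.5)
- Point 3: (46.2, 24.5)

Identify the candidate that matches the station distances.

Point 2

For each candidate, compare |candidate − station| to the reported distance:
Point 1: residuals Site 1 37.0, Site 2 19.5, Site 3 98.1 → max 98.1 km
Point 2: residuals Site 1 0.0, Site 2 0.0, Site 3 0.0 → max 0.0 km
Point 3: residuals Site 1 8.1, Site 2 88.0, Site 3 43.1 → max 88.0 km
Only Point 2 has all residuals ≈ 0.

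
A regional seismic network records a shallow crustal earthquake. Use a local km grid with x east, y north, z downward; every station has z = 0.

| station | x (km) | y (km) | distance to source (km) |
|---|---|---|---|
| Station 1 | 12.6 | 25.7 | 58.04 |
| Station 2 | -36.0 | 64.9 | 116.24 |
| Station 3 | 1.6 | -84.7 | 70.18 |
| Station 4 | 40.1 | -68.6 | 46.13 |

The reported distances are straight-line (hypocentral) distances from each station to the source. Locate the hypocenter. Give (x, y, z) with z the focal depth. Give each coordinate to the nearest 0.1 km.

Each station gives a sphere (x−x_i)² + (y−y_i)² + z² = d_i² (stations at z=0).
Subtracting the Station 1 sphere from Station 2 and Station 3: z² cancels, leaving linear equations in x and y:
-97.2 x + 78.4 y = -5454.34
-22.0 x − 220.8 y = 4800.81
Solving: x ≈ 35.707, y ≈ -25.301 km (keep extra digits for the depth step; rounded: 35.7, -25.3).
Then from the Station 1 sphere: z² = 58.04² − (x − 12.6)² − (y − 25.7)² with x = 35.707, y = -25.301, so z ≈ 15.284 ≈ 15.3 km.
Check against Station 4 (with the unrounded solution): distance 46.13 ≈ 46.13 km. ✓

x ≈ 35.7 km, y ≈ -25.3 km, depth ≈ 15.3 km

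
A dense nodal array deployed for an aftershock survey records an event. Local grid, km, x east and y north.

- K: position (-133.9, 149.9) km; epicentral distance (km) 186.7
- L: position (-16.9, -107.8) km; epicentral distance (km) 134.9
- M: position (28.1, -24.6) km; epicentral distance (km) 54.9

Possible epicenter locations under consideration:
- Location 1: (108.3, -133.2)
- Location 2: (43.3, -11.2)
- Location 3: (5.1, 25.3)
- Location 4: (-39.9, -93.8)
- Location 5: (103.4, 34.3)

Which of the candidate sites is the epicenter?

Location 3

For each candidate, compare |candidate − station| to the reported distance:
Location 1: residuals K 185.9, L 7.1, M 80.1 → max 185.9 km
Location 2: residuals K 52.8, L 21.1, M 34.6 → max 52.8 km
Location 3: residuals K 0.0, L 0.0, M 0.0 → max 0.0 km
Location 4: residuals K 74.5, L 108.0, M 42.1 → max 108.0 km
Location 5: residuals K 77.3, L 51.3, M 40.7 → max 77.3 km
Only Location 3 has all residuals ≈ 0.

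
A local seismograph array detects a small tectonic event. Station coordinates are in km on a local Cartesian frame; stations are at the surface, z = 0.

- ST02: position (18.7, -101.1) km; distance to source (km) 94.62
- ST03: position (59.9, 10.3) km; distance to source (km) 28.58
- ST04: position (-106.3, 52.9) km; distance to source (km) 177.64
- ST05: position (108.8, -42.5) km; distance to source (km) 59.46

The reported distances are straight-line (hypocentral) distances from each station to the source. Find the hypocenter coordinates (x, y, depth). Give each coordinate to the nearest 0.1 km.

x ≈ 57.2 km, y ≈ -15.5 km, depth ≈ 12.0 km

Each station gives a sphere (x−x_i)² + (y−y_i)² + z² = d_i² (stations at z=0).
Subtracting the ST02 sphere from ST03 and ST04: z² cancels, leaving linear equations in x and y:
82.4 x + 222.8 y = 1259.33
-250.0 x + 308.0 y = -19075.83
Solving: x ≈ 57.203, y ≈ -15.504 km (keep extra digits for the depth step; rounded: 57.2, -15.5).
Then from the ST02 sphere: z² = 94.62² − (x − 18.7)² − (y + 101.1)² with x = 57.203, y = -15.504, so z ≈ 11.991 ≈ 12.0 km.
Check against ST05 (with the unrounded solution): distance 59.45 ≈ 59.46 km. ✓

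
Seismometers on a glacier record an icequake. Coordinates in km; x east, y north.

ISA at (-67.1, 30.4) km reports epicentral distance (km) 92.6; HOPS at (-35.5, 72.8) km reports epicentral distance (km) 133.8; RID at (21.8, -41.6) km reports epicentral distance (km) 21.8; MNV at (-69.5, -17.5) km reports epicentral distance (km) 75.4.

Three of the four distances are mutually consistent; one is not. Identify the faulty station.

Solve using three stations at a time. Using ISA, RID, MNV (subtract circle equations pairwise → linear system) gives (x, y) ≈ (5.2, -27.4).
Distances from that point to each station vs reported:
  ISA: calculated 92.6 vs reported 92.6 → residual 0.0 km
  HOPS: calculated 108.2 vs reported 133.8 → residual 25.6 km
  RID: calculated 21.8 vs reported 21.8 → residual 0.0 km
  MNV: calculated 75.4 vs reported 75.4 → residual 0.0 km
ISA, RID, MNV are mutually consistent (residuals ≈ 0); HOPS is off by 25.6 km.

HOPS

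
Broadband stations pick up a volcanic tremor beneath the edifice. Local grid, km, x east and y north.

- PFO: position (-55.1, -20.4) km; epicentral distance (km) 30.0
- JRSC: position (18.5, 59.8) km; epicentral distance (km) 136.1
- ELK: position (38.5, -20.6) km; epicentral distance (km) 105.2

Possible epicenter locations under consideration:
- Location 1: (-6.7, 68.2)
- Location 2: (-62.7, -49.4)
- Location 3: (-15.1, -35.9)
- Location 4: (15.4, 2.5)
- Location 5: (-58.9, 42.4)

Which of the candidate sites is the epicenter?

For each candidate, compare |candidate − station| to the reported distance:
Location 1: residuals PFO 71.0, JRSC 109.5, ELK 5.6 → max 109.5 km
Location 2: residuals PFO 0.0, JRSC 0.0, ELK 0.0 → max 0.0 km
Location 3: residuals PFO 12.9, JRSC 34.7, ELK 49.5 → max 49.5 km
Location 4: residuals PFO 44.1, JRSC 78.7, ELK 72.5 → max 78.7 km
Location 5: residuals PFO 32.9, JRSC 56.8, ELK 10.8 → max 56.8 km
Only Location 2 has all residuals ≈ 0.

Location 2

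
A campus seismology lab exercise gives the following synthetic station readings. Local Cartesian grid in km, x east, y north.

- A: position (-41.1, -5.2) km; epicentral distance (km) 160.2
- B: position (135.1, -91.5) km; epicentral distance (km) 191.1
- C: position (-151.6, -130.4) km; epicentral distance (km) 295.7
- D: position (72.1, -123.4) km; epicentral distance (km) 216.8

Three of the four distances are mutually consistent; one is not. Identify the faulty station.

C

Solve using three stations at a time. Using A, B, D (subtract circle equations pairwise → linear system) gives (x, y) ≈ (85.4, 92.9).
Distances from that point to each station vs reported:
  A: calculated 160.0 vs reported 160.2 → residual 0.2 km
  B: calculated 191.0 vs reported 191.1 → residual 0.1 km
  C: calculated 325.6 vs reported 295.7 → residual 29.9 km
  D: calculated 216.7 vs reported 216.8 → residual 0.1 km
A, B, D are mutually consistent (residuals ≈ 0); C is off by 29.9 km.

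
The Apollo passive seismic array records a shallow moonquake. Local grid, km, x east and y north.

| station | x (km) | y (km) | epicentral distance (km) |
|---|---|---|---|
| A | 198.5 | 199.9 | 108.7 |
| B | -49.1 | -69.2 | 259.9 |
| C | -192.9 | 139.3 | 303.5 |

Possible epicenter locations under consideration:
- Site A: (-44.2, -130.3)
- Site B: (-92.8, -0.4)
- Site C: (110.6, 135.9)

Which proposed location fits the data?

Site C

For each candidate, compare |candidate − station| to the reported distance:
Site A: residuals A 301.1, B 198.6, C 4.4 → max 301.1 km
Site B: residuals A 244.8, B 178.4, C 131.6 → max 244.8 km
Site C: residuals A 0.0, B 0.0, C 0.0 → max 0.0 km
Only Site C has all residuals ≈ 0.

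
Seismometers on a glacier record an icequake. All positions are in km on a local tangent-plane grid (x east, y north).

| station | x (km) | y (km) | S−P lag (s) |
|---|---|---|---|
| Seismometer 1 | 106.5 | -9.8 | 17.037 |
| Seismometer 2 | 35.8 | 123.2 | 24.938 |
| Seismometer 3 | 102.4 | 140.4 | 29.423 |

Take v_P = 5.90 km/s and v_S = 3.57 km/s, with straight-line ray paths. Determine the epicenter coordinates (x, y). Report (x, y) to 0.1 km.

Distance from S−P lag: d = Δt · v_P v_S / (v_P − v_S) = Δt · (5.90·3.57)/(5.90−3.57) ≈ 9.0399·Δt.
So d_Seismometer 1 = 154.01, d_Seismometer 2 = 225.44, d_Seismometer 3 = 265.98 km.
Circle about each station: (x − 106.5)² + (y + 9.8)² = 154.01²; (x − 35.8)² + (y − 123.2)² = 225.44²; (x − 102.4)² + (y − 140.4)² = 265.98².
Subtracting the Seismometer 1 equation from the Seismometer 2 and Seismometer 3 equations removes the quadratic terms:
-141.4 x + 266.0 y = -22082.52
-8.2 x + 300.4 y = -28266.65
Solving the 2×2 system: x ≈ -22.0, y ≈ -94.7 km.

x ≈ -22.0 km, y ≈ -94.7 km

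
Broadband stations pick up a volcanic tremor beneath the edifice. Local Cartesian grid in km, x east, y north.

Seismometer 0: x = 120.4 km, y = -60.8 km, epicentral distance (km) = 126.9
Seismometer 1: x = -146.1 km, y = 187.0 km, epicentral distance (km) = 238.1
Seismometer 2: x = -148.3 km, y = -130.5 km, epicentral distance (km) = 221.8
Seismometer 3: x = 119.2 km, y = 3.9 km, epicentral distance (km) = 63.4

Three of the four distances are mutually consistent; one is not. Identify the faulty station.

Solve using three stations at a time. Using Seismometer 0, Seismometer 1, Seismometer 2 (subtract circle equations pairwise → linear system) gives (x, y) ≈ (18.8, 15.3).
Distances from that point to each station vs reported:
  Seismometer 0: calculated 126.9 vs reported 126.9 → residual 0.0 km
  Seismometer 1: calculated 238.1 vs reported 238.1 → residual 0.0 km
  Seismometer 2: calculated 221.8 vs reported 221.8 → residual 0.0 km
  Seismometer 3: calculated 101.0 vs reported 63.4 → residual 37.6 km
Seismometer 0, Seismometer 1, Seismometer 2 are mutually consistent (residuals ≈ 0); Seismometer 3 is off by 37.6 km.

Seismometer 3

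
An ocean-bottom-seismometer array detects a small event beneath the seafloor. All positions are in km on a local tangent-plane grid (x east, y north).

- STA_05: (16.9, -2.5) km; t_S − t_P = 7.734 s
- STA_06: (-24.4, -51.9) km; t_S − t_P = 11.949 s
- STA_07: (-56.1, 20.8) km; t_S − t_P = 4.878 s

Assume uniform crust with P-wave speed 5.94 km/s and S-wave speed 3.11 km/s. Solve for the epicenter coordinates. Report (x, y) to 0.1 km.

Distance from S−P lag: d = Δt · v_P v_S / (v_P − v_S) = Δt · (5.94·3.11)/(5.94−3.11) ≈ 6.5277·Δt.
So d_STA_05 = 50.49, d_STA_06 = 78.00, d_STA_07 = 31.84 km.
Circle about each station: (x − 16.9)² + (y + 2.5)² = 50.49²; (x + 24.4)² + (y + 51.9)² = 78.00²; (x + 56.1)² + (y − 20.8)² = 31.84².
Subtracting pairs of circle equations eliminates x²+y² and gives linear equations (the radical axes):
-82.6 x − 98.8 y = -537.65
-146.0 x + 46.6 y = 4823.44
Solving the 2×2 system: x ≈ -24.7, y ≈ 26.1 km.

x ≈ -24.7 km, y ≈ 26.1 km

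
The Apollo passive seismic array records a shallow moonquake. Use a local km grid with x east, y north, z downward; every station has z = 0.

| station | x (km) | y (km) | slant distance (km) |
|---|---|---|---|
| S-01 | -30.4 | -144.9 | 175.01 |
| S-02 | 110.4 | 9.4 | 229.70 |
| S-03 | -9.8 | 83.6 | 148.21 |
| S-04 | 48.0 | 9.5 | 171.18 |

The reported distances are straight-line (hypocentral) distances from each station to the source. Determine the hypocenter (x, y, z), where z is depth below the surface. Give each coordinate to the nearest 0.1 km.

Each station gives a sphere (x−x_i)² + (y−y_i)² + z² = d_i² (stations at z=0).
Subtracting the S-01 sphere from S-02 and S-03: z² cancels, leaving linear equations in x and y:
281.6 x + 308.6 y = -31777.24
41.2 x + 457.0 y = -6172.87
Solving: x ≈ -108.791, y ≈ -3.700 km (keep extra digits for the depth step; rounded: -108.8, -3.7).
Then from the S-01 sphere: z² = 175.01² − (x + 30.4)² − (y + 144.9)² with x = -108.791, y = -3.700, so z ≈ 67.423 ≈ 67.4 km.

(-108.8, -3.7, 67.4)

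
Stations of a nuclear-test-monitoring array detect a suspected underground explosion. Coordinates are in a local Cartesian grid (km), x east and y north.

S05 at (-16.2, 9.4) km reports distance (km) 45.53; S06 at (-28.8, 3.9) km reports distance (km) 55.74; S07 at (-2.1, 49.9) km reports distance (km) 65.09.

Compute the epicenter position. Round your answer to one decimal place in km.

x ≈ 25.4 km, y ≈ -9.1 km

Circle about each station: (x + 16.2)² + (y − 9.4)² = 45.53²; (x + 28.8)² + (y − 3.9)² = 55.74²; (x + 2.1)² + (y − 49.9)² = 65.09².
Subtracting the S05 equation from the S06 and S07 equations removes the quadratic terms:
-25.2 x − 11.0 y = -540.12
28.2 x + 81.0 y = -20.11
Solving the 2×2 system: x ≈ 25.4, y ≈ -9.1 km.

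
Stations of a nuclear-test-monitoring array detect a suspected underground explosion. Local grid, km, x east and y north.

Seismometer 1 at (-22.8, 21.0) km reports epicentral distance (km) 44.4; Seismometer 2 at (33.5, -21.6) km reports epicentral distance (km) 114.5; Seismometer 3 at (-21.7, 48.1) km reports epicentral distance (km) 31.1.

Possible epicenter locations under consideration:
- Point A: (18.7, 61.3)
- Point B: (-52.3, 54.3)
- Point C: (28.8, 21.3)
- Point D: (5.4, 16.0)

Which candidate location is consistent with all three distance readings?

For each candidate, compare |candidate − station| to the reported distance:
Point A: residuals Seismometer 1 13.4, Seismometer 2 30.3, Seismometer 3 11.4 → max 30.3 km
Point B: residuals Seismometer 1 0.1, Seismometer 2 0.1, Seismometer 3 0.1 → max 0.1 km
Point C: residuals Seismometer 1 7.2, Seismometer 2 71.3, Seismometer 3 26.1 → max 71.3 km
Point D: residuals Seismometer 1 15.8, Seismometer 2 67.6, Seismometer 3 10.9 → max 67.6 km
Only Point B has all residuals ≈ 0.

Point B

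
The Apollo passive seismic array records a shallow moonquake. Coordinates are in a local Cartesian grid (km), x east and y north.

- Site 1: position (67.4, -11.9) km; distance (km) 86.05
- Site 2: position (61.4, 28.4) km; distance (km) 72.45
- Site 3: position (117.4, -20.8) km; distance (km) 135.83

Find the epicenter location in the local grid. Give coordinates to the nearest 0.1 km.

(-10.9, 23.8)

Circle about each station: (x − 67.4)² + (y + 11.9)² = 86.05²; (x − 61.4)² + (y − 28.4)² = 72.45²; (x − 117.4)² + (y + 20.8)² = 135.83².
Subtracting the Site 1 equation from the Site 2 and Site 3 equations removes the quadratic terms:
-12.0 x + 80.6 y = 2047.75
100.0 x − 17.8 y = -1514.16
Solving the 2×2 system: x ≈ -10.9, y ≈ 23.8 km.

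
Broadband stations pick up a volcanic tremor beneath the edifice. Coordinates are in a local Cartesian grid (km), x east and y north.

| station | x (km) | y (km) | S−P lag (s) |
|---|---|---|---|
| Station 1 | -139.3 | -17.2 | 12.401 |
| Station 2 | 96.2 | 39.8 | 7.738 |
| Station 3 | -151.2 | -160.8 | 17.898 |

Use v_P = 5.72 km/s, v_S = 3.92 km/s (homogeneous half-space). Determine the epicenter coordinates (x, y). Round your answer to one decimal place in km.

x ≈ 15.1 km, y ≈ -12.3 km

Distance from S−P lag: d = Δt · v_P v_S / (v_P − v_S) = Δt · (5.72·3.92)/(5.72−3.92) ≈ 12.4569·Δt.
So d_Station 1 = 154.48, d_Station 2 = 96.39, d_Station 3 = 222.95 km.
Circle about each station: (x + 139.3)² + (y + 17.2)² = 154.48²; (x − 96.2)² + (y − 39.8)² = 96.39²; (x + 151.2)² + (y + 160.8)² = 222.95².
Subtracting pairs of circle equations eliminates x²+y² and gives linear equations (the radical axes):
471.0 x + 114.0 y = 5711.19
-23.8 x − 287.2 y = 3175.12
Solving the 2×2 system: x ≈ 15.1, y ≈ -12.3 km.
Check against Station 1 (with the unrounded x, y): √((x + 139.3)²+(y + 17.2)²) = 154.48 ≈ 154.48 km. ✓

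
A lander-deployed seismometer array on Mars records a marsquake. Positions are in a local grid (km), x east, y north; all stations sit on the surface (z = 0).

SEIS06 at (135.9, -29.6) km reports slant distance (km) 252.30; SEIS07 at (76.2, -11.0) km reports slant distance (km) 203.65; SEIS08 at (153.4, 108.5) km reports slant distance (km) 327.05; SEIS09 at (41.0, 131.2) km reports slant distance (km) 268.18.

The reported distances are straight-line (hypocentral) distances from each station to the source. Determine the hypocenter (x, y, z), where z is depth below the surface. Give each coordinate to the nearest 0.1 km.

x ≈ -100.3 km, y ≈ -86.3 km, depth ≈ 68.2 km

Each station gives a sphere (x−x_i)² + (y−y_i)² + z² = d_i² (stations at z=0).
Subtracting the SEIS06 sphere from SEIS07 and SEIS08: z² cancels, leaving linear equations in x and y:
-119.4 x + 37.2 y = 8764.44
35.0 x + 276.2 y = -27347.57
Solving: x ≈ -100.293, y ≈ -86.305 km (keep extra digits for the depth step; rounded: -100.3, -86.3).
Then from the SEIS06 sphere: z² = 252.30² − (x − 135.9)² − (y + 29.6)² with x = -100.293, y = -86.305, so z ≈ 68.211 ≈ 68.2 km.
Check against SEIS09 (with the unrounded solution): distance 268.19 ≈ 268.18 km. ✓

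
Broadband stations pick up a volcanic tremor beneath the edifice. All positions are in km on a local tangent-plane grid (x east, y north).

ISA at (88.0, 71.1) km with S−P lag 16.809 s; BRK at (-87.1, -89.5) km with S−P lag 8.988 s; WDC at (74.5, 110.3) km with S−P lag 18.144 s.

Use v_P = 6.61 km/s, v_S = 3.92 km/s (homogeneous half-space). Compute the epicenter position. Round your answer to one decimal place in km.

(-51.9, -10.4)

Distance from S−P lag: d = Δt · v_P v_S / (v_P − v_S) = Δt · (6.61·3.92)/(6.61−3.92) ≈ 9.6324·Δt.
So d_ISA = 161.91, d_BRK = 86.58, d_WDC = 174.77 km.
Circle about each station: (x − 88.0)² + (y − 71.1)² = 161.91²; (x + 87.1)² + (y + 89.5)² = 86.58²; (x − 74.5)² + (y − 110.3)² = 174.77².
Subtracting pairs of circle equations eliminates x²+y² and gives linear equations (the radical axes):
-350.2 x − 321.2 y = 21516.20
-27.0 x + 78.4 y = 587.43
Solving the 2×2 system: x ≈ -51.9, y ≈ -10.4 km.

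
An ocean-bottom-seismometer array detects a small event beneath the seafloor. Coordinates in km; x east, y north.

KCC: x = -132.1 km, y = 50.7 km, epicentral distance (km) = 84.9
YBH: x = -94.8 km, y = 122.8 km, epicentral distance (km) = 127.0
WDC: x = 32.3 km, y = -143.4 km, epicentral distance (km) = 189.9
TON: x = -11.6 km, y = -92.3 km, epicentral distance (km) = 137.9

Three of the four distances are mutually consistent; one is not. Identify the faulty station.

Solve using three stations at a time. Using YBH, WDC, TON (subtract circle equations pairwise → linear system) gives (x, y) ≈ (5.3, 44.6).
Distances from that point to each station vs reported:
  KCC: calculated 137.5 vs reported 84.9 → residual 52.6 km
  YBH: calculated 127.0 vs reported 127.0 → residual 0.0 km
  WDC: calculated 189.9 vs reported 189.9 → residual 0.0 km
  TON: calculated 137.9 vs reported 137.9 → residual 0.0 km
YBH, WDC, TON are mutually consistent (residuals ≈ 0); KCC is off by 52.6 km.

KCC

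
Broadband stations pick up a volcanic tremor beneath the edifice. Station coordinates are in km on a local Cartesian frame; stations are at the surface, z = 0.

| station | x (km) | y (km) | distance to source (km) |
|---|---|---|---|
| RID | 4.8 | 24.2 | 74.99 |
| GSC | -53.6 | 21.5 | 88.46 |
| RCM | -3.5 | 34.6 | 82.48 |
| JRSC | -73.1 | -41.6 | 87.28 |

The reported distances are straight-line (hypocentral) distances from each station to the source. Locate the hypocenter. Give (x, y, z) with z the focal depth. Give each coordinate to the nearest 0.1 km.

x ≈ -3.1 km, y ≈ -30.3 km, depth ≈ 50.9 km

Each station gives a sphere (x−x_i)² + (y−y_i)² + z² = d_i² (stations at z=0).
Subtracting the RID sphere from GSC and RCM: z² cancels, leaving linear equations in x and y:
-116.8 x − 5.4 y = 524.86
-16.6 x + 20.8 y = -578.72
Solving: x ≈ -3.093, y ≈ -30.292 km (keep extra digits for the depth step; rounded: -3.1, -30.3).
Then from the RID sphere: z² = 74.99² − (x − 4.8)² − (y − 24.2)² with x = -3.093, y = -30.292, so z ≈ 50.910 ≈ 50.9 km.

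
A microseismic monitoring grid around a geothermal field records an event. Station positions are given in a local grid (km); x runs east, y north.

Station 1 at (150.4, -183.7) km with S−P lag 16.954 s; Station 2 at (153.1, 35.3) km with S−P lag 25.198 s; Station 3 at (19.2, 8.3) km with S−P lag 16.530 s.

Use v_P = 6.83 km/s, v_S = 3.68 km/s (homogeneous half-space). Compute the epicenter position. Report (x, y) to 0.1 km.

Distance from S−P lag: d = Δt · v_P v_S / (v_P − v_S) = Δt · (6.83·3.68)/(6.83−3.68) ≈ 7.9792·Δt.
So d_Station 1 = 135.28, d_Station 2 = 201.06, d_Station 3 = 131.90 km.
Circle about each station: (x − 150.4)² + (y + 183.7)² = 135.28²; (x − 153.1)² + (y − 35.3)² = 201.06²; (x − 19.2)² + (y − 8.3)² = 131.90².
Subtracting the Station 1 equation from the Station 2 and Station 3 equations removes the quadratic terms:
5.4 x + 438.0 y = -53804.60
-262.4 x + 384.0 y = -55025.25
Solving the 2×2 system: x ≈ 29.4, y ≈ -123.2 km.

29.4 km east, -123.2 km north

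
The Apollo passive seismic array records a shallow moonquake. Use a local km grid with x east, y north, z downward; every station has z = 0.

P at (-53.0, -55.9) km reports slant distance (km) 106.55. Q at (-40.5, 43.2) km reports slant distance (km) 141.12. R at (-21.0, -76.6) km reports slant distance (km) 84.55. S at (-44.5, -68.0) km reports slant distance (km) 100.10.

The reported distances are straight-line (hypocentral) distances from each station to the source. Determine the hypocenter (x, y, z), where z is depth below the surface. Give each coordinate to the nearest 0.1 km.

Each station gives a sphere (x−x_i)² + (y−y_i)² + z² = d_i² (stations at z=0).
Subtracting the P sphere from Q and R: z² cancels, leaving linear equations in x and y:
25.0 x + 198.2 y = -10989.27
64.0 x − 41.4 y = 4578.95
Solving: x ≈ 32.988, y ≈ -59.606 km (keep extra digits for the depth step; rounded: 33.0, -59.6).
Then from the P sphere: z² = 106.55² − (x + 53.0)² − (y + 55.9)² with x = 32.988, y = -59.606, so z ≈ 62.811 ≈ 62.8 km.
Check against S (with the unrounded solution): distance 100.10 ≈ 100.10 km. ✓

(33.0, -59.6, 62.8)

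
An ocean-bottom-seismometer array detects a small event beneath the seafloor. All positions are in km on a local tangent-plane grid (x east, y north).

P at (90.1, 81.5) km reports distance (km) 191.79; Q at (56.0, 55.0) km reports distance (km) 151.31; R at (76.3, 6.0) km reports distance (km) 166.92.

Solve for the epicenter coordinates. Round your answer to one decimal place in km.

Circle about each station: (x − 90.1)² + (y − 81.5)² = 191.79²; (x − 56.0)² + (y − 55.0)² = 151.31²; (x − 76.3)² + (y − 6.0)² = 166.92².
Subtracting pairs of circle equations eliminates x²+y² and gives linear equations (the radical axes):
-68.2 x − 53.0 y = 5289.43
-27.6 x − 151.0 y = 18.55
Solving the 2×2 system: x ≈ -90.3, y ≈ 16.4 km.
Check against P (with the unrounded x, y): √((x − 90.1)²+(y − 81.5)²) = 191.78 ≈ 191.79 km. ✓

(-90.3, 16.4)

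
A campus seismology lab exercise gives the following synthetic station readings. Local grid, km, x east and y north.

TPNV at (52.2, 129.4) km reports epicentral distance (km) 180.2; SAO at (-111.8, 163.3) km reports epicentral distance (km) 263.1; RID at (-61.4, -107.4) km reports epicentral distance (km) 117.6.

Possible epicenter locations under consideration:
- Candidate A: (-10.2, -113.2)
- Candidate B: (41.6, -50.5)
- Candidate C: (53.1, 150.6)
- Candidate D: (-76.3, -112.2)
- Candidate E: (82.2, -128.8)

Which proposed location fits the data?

Candidate B

For each candidate, compare |candidate − station| to the reported distance:
Candidate A: residuals TPNV 70.3, SAO 31.5, RID 66.1 → max 70.3 km
Candidate B: residuals TPNV 0.0, SAO 0.0, RID 0.1 → max 0.1 km
Candidate C: residuals TPNV 159.0, SAO 97.7, RID 164.7 → max 164.7 km
Candidate D: residuals TPNV 93.4, SAO 14.7, RID 101.9 → max 101.9 km
Candidate E: residuals TPNV 79.7, SAO 87.6, RID 27.6 → max 87.6 km
Only Candidate B has all residuals ≈ 0.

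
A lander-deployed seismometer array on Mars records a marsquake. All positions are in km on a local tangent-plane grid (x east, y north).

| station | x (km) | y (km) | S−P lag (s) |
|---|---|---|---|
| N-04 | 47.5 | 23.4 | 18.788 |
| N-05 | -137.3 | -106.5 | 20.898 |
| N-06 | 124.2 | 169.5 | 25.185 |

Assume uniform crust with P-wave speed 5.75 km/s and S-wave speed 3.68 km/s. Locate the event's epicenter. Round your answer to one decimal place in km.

(-125.5, 106.8)

Distance from S−P lag: d = Δt · v_P v_S / (v_P − v_S) = Δt · (5.75·3.68)/(5.75−3.68) ≈ 10.2222·Δt.
So d_N-04 = 192.06, d_N-05 = 213.62, d_N-06 = 257.45 km.
Circle about each station: (x − 47.5)² + (y − 23.4)² = 192.06²; (x + 137.3)² + (y + 106.5)² = 213.62²; (x − 124.2)² + (y − 169.5)² = 257.45².
Subtracting pairs of circle equations eliminates x²+y² and gives linear equations (the radical axes):
-369.6 x − 259.8 y = 18643.27
153.4 x + 292.2 y = 11958.62
Solving the 2×2 system: x ≈ -125.5, y ≈ 106.8 km.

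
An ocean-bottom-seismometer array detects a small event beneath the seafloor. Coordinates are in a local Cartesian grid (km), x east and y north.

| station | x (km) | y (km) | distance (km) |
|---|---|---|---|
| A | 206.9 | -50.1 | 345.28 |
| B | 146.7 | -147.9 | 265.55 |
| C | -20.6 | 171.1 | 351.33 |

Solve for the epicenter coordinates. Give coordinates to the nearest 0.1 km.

Circle about each station: (x − 206.9)² + (y + 50.1)² = 345.28²; (x − 146.7)² + (y + 147.9)² = 265.55²; (x + 20.6)² + (y − 171.1)² = 351.33².
Subtracting the A equation from the B and C equations removes the quadratic terms:
-120.4 x − 195.6 y = 46779.16
-455.0 x + 442.4 y = -19832.54
Solving the 2×2 system: x ≈ -118.2, y ≈ -166.4 km.

(-118.2, -166.4)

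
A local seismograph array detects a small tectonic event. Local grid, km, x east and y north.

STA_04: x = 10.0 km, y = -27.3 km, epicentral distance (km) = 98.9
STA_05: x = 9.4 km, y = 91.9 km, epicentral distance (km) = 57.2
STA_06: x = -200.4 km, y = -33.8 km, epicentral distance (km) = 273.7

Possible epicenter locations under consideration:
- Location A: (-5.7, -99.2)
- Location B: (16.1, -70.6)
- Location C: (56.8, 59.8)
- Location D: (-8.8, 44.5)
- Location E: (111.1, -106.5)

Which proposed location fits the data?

Location C

For each candidate, compare |candidate − station| to the reported distance:
Location A: residuals STA_04 25.3, STA_05 134.5, STA_06 68.3 → max 134.5 km
Location B: residuals STA_04 55.2, STA_05 105.4, STA_06 54.1 → max 105.4 km
Location C: residuals STA_04 0.0, STA_05 0.0, STA_06 0.0 → max 0.0 km
Location D: residuals STA_04 24.7, STA_05 6.4, STA_06 66.7 → max 66.7 km
Location E: residuals STA_04 29.5, STA_05 165.7, STA_06 46.2 → max 165.7 km
Only Location C has all residuals ≈ 0.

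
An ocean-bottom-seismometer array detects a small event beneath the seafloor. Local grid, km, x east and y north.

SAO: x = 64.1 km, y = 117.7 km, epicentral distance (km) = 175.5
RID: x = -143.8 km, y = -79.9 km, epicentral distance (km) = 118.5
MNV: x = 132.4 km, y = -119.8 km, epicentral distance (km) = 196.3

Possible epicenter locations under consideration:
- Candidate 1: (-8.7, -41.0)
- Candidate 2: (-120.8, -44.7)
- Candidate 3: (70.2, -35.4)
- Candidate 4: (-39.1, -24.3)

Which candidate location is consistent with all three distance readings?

Candidate 4

For each candidate, compare |candidate − station| to the reported distance:
Candidate 1: residuals SAO 0.9, RID 22.1, MNV 34.7 → max 34.7 km
Candidate 2: residuals SAO 70.6, RID 76.5, MNV 67.8 → max 76.5 km
Candidate 3: residuals SAO 22.3, RID 100.1, MNV 91.5 → max 100.1 km
Candidate 4: residuals SAO 0.0, RID 0.0, MNV 0.0 → max 0.0 km
Only Candidate 4 has all residuals ≈ 0.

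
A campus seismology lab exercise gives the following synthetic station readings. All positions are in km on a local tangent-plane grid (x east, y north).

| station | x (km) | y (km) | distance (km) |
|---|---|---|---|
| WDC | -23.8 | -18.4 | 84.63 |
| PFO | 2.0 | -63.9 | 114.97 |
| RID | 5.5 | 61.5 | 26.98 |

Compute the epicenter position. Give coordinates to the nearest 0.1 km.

(28.8, 47.9)

Circle about each station: (x + 23.8)² + (y + 18.4)² = 84.63²; (x − 2.0)² + (y + 63.9)² = 114.97²; (x − 5.5)² + (y − 61.5)² = 26.98².
Subtracting the WDC equation from the PFO and RID equations removes the quadratic terms:
51.6 x − 91.0 y = -2873.65
58.6 x + 159.8 y = 9341.82
Solving the 2×2 system: x ≈ 28.8, y ≈ 47.9 km.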